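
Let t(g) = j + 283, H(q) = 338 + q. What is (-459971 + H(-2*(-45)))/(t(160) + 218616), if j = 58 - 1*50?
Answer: -153181/72969 ≈ -2.0993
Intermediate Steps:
j = 8 (j = 58 - 50 = 8)
t(g) = 291 (t(g) = 8 + 283 = 291)
(-459971 + H(-2*(-45)))/(t(160) + 218616) = (-459971 + (338 - 2*(-45)))/(291 + 218616) = (-459971 + (338 + 90))/218907 = (-459971 + 428)*(1/218907) = -459543*1/218907 = -153181/72969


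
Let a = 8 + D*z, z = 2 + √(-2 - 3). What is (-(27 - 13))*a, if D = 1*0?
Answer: -112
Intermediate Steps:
D = 0
z = 2 + I*√5 (z = 2 + √(-5) = 2 + I*√5 ≈ 2.0 + 2.2361*I)
a = 8 (a = 8 + 0*(2 + I*√5) = 8 + 0 = 8)
(-(27 - 13))*a = -(27 - 13)*8 = -1*14*8 = -14*8 = -112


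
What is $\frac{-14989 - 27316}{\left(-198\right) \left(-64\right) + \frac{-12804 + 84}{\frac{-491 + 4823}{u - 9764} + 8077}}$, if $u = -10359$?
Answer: $- \frac{6875795225395}{2059313284848} \approx -3.3389$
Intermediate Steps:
$\frac{-14989 - 27316}{\left(-198\right) \left(-64\right) + \frac{-12804 + 84}{\frac{-491 + 4823}{u - 9764} + 8077}} = \frac{-14989 - 27316}{\left(-198\right) \left(-64\right) + \frac{-12804 + 84}{\frac{-491 + 4823}{-10359 - 9764} + 8077}} = - \frac{42305}{12672 - \frac{12720}{\frac{4332}{-20123} + 8077}} = - \frac{42305}{12672 - \frac{12720}{4332 \left(- \frac{1}{20123}\right) + 8077}} = - \frac{42305}{12672 - \frac{12720}{- \frac{4332}{20123} + 8077}} = - \frac{42305}{12672 - \frac{12720}{\frac{162529139}{20123}}} = - \frac{42305}{12672 - \frac{255964560}{162529139}} = - \frac{42305}{\frac{2059313284848}{162529139}} = \left(-42305\right) \frac{162529139}{2059313284848} = - \frac{6875795225395}{2059313284848}$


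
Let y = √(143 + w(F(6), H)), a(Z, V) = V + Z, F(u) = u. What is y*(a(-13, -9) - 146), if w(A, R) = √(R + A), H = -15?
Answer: -168*√(143 + 3*I) ≈ -2009.1 - 21.072*I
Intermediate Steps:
w(A, R) = √(A + R)
y = √(143 + 3*I) (y = √(143 + √(6 - 15)) = √(143 + √(-9)) = √(143 + 3*I) ≈ 11.959 + 0.1254*I)
y*(a(-13, -9) - 146) = √(143 + 3*I)*((-9 - 13) - 146) = √(143 + 3*I)*(-22 - 146) = √(143 + 3*I)*(-168) = -168*√(143 + 3*I)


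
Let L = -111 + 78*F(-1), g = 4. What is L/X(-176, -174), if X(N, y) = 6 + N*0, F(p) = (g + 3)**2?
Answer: 1237/2 ≈ 618.50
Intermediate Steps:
F(p) = 49 (F(p) = (4 + 3)**2 = 7**2 = 49)
X(N, y) = 6 (X(N, y) = 6 + 0 = 6)
L = 3711 (L = -111 + 78*49 = -111 + 3822 = 3711)
L/X(-176, -174) = 3711/6 = 3711*(1/6) = 1237/2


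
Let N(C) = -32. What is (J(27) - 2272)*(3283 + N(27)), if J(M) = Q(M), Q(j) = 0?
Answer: -7386272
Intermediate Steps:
J(M) = 0
(J(27) - 2272)*(3283 + N(27)) = (0 - 2272)*(3283 - 32) = -2272*3251 = -7386272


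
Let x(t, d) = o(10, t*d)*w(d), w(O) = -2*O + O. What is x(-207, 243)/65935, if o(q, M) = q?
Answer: -486/13187 ≈ -0.036855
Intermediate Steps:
w(O) = -O
x(t, d) = -10*d (x(t, d) = 10*(-d) = -10*d)
x(-207, 243)/65935 = -10*243/65935 = -2430*1/65935 = -486/13187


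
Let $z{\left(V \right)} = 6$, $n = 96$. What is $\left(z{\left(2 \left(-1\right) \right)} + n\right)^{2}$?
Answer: $10404$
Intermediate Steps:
$\left(z{\left(2 \left(-1\right) \right)} + n\right)^{2} = \left(6 + 96\right)^{2} = 102^{2} = 10404$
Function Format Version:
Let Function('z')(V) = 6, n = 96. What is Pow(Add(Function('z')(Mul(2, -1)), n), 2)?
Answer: 10404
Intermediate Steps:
Pow(Add(Function('z')(Mul(2, -1)), n), 2) = Pow(Add(6, 96), 2) = Pow(102, 2) = 10404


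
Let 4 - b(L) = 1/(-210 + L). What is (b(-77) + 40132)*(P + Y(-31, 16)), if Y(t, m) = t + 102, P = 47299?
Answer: 545656593210/287 ≈ 1.9012e+9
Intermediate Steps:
b(L) = 4 - 1/(-210 + L)
Y(t, m) = 102 + t
(b(-77) + 40132)*(P + Y(-31, 16)) = ((-841 + 4*(-77))/(-210 - 77) + 40132)*(47299 + (102 - 31)) = ((-841 - 308)/(-287) + 40132)*(47299 + 71) = (-1/287*(-1149) + 40132)*47370 = (1149/287 + 40132)*47370 = (11519033/287)*47370 = 545656593210/287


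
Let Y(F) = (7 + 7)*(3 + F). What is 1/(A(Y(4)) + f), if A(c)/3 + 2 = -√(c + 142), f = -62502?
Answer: -5209/325603992 + √15/325603992 ≈ -1.5986e-5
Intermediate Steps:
Y(F) = 42 + 14*F (Y(F) = 14*(3 + F) = 42 + 14*F)
A(c) = -6 - 3*√(142 + c) (A(c) = -6 + 3*(-√(c + 142)) = -6 + 3*(-√(142 + c)) = -6 - 3*√(142 + c))
1/(A(Y(4)) + f) = 1/((-6 - 3*√(142 + (42 + 14*4))) - 62502) = 1/((-6 - 3*√(142 + (42 + 56))) - 62502) = 1/((-6 - 3*√(142 + 98)) - 62502) = 1/((-6 - 12*√15) - 62502) = 1/(-62508 - 12*√15)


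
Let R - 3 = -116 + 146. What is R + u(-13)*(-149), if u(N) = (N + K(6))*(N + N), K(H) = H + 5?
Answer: -7715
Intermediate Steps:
K(H) = 5 + H
R = 33 (R = 3 + (-116 + 146) = 3 + 30 = 33)
u(N) = 2*N*(11 + N) (u(N) = (N + (5 + 6))*(N + N) = (N + 11)*(2*N) = (11 + N)*(2*N) = 2*N*(11 + N))
R + u(-13)*(-149) = 33 + (2*(-13)*(11 - 13))*(-149) = 33 + (2*(-13)*(-2))*(-149) = 33 + 52*(-149) = 33 - 7748 = -7715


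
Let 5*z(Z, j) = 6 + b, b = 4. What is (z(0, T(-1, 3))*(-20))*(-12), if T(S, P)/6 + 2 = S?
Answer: 480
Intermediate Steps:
T(S, P) = -12 + 6*S
z(Z, j) = 2 (z(Z, j) = (6 + 4)/5 = (1/5)*10 = 2)
(z(0, T(-1, 3))*(-20))*(-12) = (2*(-20))*(-12) = -40*(-12) = 480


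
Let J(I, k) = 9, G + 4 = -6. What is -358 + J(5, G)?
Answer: -349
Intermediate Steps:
G = -10 (G = -4 - 6 = -10)
-358 + J(5, G) = -358 + 9 = -349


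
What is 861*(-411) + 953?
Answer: -352918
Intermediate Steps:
861*(-411) + 953 = -353871 + 953 = -352918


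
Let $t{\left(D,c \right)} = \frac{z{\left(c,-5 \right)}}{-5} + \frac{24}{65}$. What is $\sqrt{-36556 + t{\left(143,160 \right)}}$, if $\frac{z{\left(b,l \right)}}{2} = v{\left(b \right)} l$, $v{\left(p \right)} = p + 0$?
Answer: $\frac{2 i \sqrt{38273885}}{65} \approx 190.36 i$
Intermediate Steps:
$v{\left(p \right)} = p$
$z{\left(b,l \right)} = 2 b l$
$t{\left(D,c \right)} = \frac{24}{65} + 2 c$ ($t{\left(D,c \right)} = \frac{2 c \left(-5\right)}{-5} + \frac{24}{65} = - 10 c \left(- \frac{1}{5}\right) + 24 \cdot \frac{1}{65} = 2 c + \frac{24}{65} = \frac{24}{65} + 2 c$)
$\sqrt{-36556 + t{\left(143,160 \right)}} = \sqrt{-36556 + \left(\frac{24}{65} + 2 \cdot 160\right)} = \sqrt{-36556 + \left(\frac{24}{65} + 320\right)} = \sqrt{-36556 + \frac{20824}{65}} = \sqrt{- \frac{2355316}{65}} = \frac{2 i \sqrt{38273885}}{65}$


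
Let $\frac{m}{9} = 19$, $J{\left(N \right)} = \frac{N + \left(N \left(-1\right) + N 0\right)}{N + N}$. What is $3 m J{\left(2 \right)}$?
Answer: $0$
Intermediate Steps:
$J{\left(N \right)} = 0$ ($J{\left(N \right)} = \frac{N + \left(- N + 0\right)}{2 N} = \left(N - N\right) \frac{1}{2 N} = 0 \frac{1}{2 N} = 0$)
$m = 171$ ($m = 9 \cdot 19 = 171$)
$3 m J{\left(2 \right)} = 3 \cdot 171 \cdot 0 = 513 \cdot 0 = 0$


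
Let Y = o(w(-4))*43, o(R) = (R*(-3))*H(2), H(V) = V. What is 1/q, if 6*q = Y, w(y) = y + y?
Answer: 1/344 ≈ 0.0029070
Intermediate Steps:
w(y) = 2*y
o(R) = -6*R (o(R) = (R*(-3))*2 = -3*R*2 = -6*R)
Y = 2064 (Y = -12*(-4)*43 = -6*(-8)*43 = 48*43 = 2064)
q = 344 (q = (1/6)*2064 = 344)
1/q = 1/344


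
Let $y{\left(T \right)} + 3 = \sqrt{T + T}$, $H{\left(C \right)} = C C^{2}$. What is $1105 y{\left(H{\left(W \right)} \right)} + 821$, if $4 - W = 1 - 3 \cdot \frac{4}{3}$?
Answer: $-2494 + 7735 \sqrt{14} \approx 26448.0$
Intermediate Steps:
$W = 7$ ($W = 4 - \left(1 - 3 \cdot \frac{4}{3}\right) = 4 - \left(1 - 3 \cdot 4 \cdot \frac{1}{3}\right) = 4 - \left(1 - 4\right) = 4 - -3 = 4 + 3 = 7$)
$H{\left(C \right)} = C^{3}$
$y{\left(T \right)} = -3 + \sqrt{2} \sqrt{T}$ ($y{\left(T \right)} = -3 + \sqrt{T + T} = -3 + \sqrt{2 T} = -3 + \sqrt{2} \sqrt{T}$)
$1105 y{\left(H{\left(W \right)} \right)} + 821 = 1105 \left(-3 + \sqrt{2} \sqrt{7^{3}}\right) + 821 = 1105 \left(-3 + \sqrt{2} \sqrt{343}\right) + 821 = 1105 \left(-3 + \sqrt{2} \cdot 7 \sqrt{7}\right) + 821 = 1105 \left(-3 + 7 \sqrt{14}\right) + 821 = \left(-3315 + 7735 \sqrt{14}\right) + 821 = -2494 + 7735 \sqrt{14}$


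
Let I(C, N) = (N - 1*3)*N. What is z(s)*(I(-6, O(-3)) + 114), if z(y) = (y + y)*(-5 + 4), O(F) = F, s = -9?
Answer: 2376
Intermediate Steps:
z(y) = -2*y (z(y) = (2*y)*(-1) = -2*y)
I(C, N) = N*(-3 + N) (I(C, N) = (N - 3)*N = (-3 + N)*N = N*(-3 + N))
z(s)*(I(-6, O(-3)) + 114) = (-2*(-9))*(-3*(-3 - 3) + 114) = 18*(-3*(-6) + 114) = 18*(18 + 114) = 18*132 = 2376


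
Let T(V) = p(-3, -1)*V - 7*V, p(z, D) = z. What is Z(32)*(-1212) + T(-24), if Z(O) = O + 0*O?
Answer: -38544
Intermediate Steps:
Z(O) = O (Z(O) = O + 0 = O)
T(V) = -10*V (T(V) = -3*V - 7*V = -10*V)
Z(32)*(-1212) + T(-24) = 32*(-1212) - 10*(-24) = -38784 + 240 = -38544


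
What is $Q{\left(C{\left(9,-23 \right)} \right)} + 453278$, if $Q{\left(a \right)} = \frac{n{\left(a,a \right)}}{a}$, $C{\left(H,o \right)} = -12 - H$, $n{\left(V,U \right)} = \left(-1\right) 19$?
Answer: $\frac{9518857}{21} \approx 4.5328 \cdot 10^{5}$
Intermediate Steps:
$n{\left(V,U \right)} = -19$
$Q{\left(a \right)} = - \frac{19}{a}$
$Q{\left(C{\left(9,-23 \right)} \right)} + 453278 = - \frac{19}{-12 - 9} + 453278 = - \frac{19}{-21} + 453278 = \left(-19\right) \left(- \frac{1}{21}\right) + 453278 = \frac{19}{21} + 453278 = \frac{9518857}{21}$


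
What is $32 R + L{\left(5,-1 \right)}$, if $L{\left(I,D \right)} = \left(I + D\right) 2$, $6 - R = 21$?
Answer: $-472$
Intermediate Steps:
$R = -15$ ($R = 6 - 21 = -15$)
$L{\left(I,D \right)} = 2 D + 2 I$ ($L{\left(I,D \right)} = \left(D + I\right) 2 = 2 D + 2 I$)
$32 R + L{\left(5,-1 \right)} = 32 \left(-15\right) + \left(2 \left(-1\right) + 2 \cdot 5\right) = -480 + \left(-2 + 10\right) = -480 + 8 = -472$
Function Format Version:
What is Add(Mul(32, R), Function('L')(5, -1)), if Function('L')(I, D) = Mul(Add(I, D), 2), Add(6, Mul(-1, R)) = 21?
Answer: -472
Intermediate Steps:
R = -15 (R = Add(6, Mul(-1, 21)) = Add(6, -21) = -15)
Function('L')(I, D) = Add(Mul(2, D), Mul(2, I)) (Function('L')(I, D) = Mul(Add(D, I), 2) = Add(Mul(2, D), Mul(2, I)))
Add(Mul(32, R), Function('L')(5, -1)) = Add(Mul(32, -15), Add(Mul(2, -1), Mul(2, 5))) = Add(-480, Add(-2, 10)) = Add(-480, 8) = -472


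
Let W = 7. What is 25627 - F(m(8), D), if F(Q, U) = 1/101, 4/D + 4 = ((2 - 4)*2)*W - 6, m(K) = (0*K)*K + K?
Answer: 2588326/101 ≈ 25627.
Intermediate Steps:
m(K) = K (m(K) = 0*K + K = 0 + K = K)
D = -2/19 (D = 4/(-4 + (((2 - 4)*2)*7 - 6)) = 4/(-4 + (-2*2*7 - 6)) = 4/(-4 + (-4*7 - 6)) = 4/(-4 + (-28 - 6)) = 4/(-4 - 34) = 4/(-38) = 4*(-1/38) = -2/19 ≈ -0.10526)
F(Q, U) = 1/101
25627 - F(m(8), D) = 25627 - 1*1/101 = 25627 - 1/101 = 2588326/101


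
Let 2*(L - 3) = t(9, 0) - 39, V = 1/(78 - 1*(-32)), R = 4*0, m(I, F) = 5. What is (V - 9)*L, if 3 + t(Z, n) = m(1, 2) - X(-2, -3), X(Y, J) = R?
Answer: 30659/220 ≈ 139.36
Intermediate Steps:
R = 0
X(Y, J) = 0
t(Z, n) = 2 (t(Z, n) = -3 + (5 - 1*0) = -3 + (5 + 0) = -3 + 5 = 2)
V = 1/110 (V = 1/(78 + 32) = 1/110 ≈ 0.0090909)
L = -31/2 (L = 3 + (2 - 39)/2 = 3 + (½)*(-37) = 3 - 37/2 = -31/2 ≈ -15.500)
(V - 9)*L = (1/110 - 9)*(-31/2) = -989/110*(-31/2) = 30659/220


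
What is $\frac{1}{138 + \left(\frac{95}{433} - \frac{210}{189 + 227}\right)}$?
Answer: $\frac{90064}{12403127} \approx 0.0072614$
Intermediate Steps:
$\frac{1}{138 + \left(\frac{95}{433} - \frac{210}{189 + 227}\right)} = \frac{1}{138 + \left(95 \cdot \frac{1}{433} - \frac{210}{416}\right)} = \frac{1}{138 + \left(\frac{95}{433} - \frac{105}{208}\right)} = \frac{1}{138 - \frac{25705}{90064}} = \frac{1}{\frac{12403127}{90064}} = \frac{90064}{12403127}$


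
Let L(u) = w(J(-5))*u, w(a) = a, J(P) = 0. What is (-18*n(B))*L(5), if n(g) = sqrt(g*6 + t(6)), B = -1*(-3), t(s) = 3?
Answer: 0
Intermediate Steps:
B = 3
n(g) = sqrt(3 + 6*g) (n(g) = sqrt(g*6 + 3) = sqrt(6*g + 3) = sqrt(3 + 6*g))
L(u) = 0 (L(u) = 0*u = 0)
(-18*n(B))*L(5) = -18*sqrt(3 + 6*3)*0 = -18*sqrt(3 + 18)*0 = -18*sqrt(21)*0 = 0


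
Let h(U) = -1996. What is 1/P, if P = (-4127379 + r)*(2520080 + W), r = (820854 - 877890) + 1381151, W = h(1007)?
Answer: -1/7058854226176 ≈ -1.4167e-13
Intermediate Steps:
W = -1996
r = 1324115 (r = -57036 + 1381151 = 1324115)
P = -7058854226176 (P = (-4127379 + 1324115)*(2520080 - 1996) = -2803264*2518084 = -7058854226176)
1/P = 1/(-7058854226176) = -1/7058854226176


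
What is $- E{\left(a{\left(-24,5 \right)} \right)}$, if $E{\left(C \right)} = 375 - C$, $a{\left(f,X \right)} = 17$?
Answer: $-358$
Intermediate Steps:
$- E{\left(a{\left(-24,5 \right)} \right)} = - (375 - 17) = \left(-1\right) 358 = -358$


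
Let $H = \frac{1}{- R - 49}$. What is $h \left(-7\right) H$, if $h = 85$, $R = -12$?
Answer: $\frac{595}{37} \approx 16.081$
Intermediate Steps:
$H = - \frac{1}{37}$ ($H = \frac{1}{\left(-1\right) \left(-12\right) - 49} = \frac{1}{12 - 49} = \frac{1}{-37} = - \frac{1}{37} \approx -0.027027$)
$h \left(-7\right) H = 85 \left(-7\right) \left(- \frac{1}{37}\right) = \left(-595\right) \left(- \frac{1}{37}\right) = \frac{595}{37}$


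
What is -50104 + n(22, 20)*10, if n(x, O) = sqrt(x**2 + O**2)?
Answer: -50104 + 20*sqrt(221) ≈ -49807.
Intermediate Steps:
n(x, O) = sqrt(O**2 + x**2)
-50104 + n(22, 20)*10 = -50104 + sqrt(20**2 + 22**2)*10 = -50104 + sqrt(400 + 484)*10 = -50104 + sqrt(884)*10 = -50104 + (2*sqrt(221))*10 = -50104 + 20*sqrt(221)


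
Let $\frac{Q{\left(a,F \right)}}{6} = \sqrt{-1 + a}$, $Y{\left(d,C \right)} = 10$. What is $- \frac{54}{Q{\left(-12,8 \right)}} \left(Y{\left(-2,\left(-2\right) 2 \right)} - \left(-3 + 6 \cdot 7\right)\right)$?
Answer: $- \frac{261 i \sqrt{13}}{13} \approx - 72.388 i$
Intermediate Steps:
$Q{\left(a,F \right)} = 6 \sqrt{-1 + a}$
$- \frac{54}{Q{\left(-12,8 \right)}} \left(Y{\left(-2,\left(-2\right) 2 \right)} - \left(-3 + 6 \cdot 7\right)\right) = - \frac{54}{6 \sqrt{-1 - 12}} \left(10 - \left(-3 + 6 \cdot 7\right)\right) = - \frac{54}{6 \sqrt{-13}} \left(10 - \left(-3 + 42\right)\right) = - \frac{54}{6 i \sqrt{13}} \left(10 - 39\right) = - 54 \left(- \frac{i \sqrt{13}}{78}\right) \left(-29\right) = \frac{9 i \sqrt{13}}{13} \left(-29\right) = - \frac{261 i \sqrt{13}}{13}$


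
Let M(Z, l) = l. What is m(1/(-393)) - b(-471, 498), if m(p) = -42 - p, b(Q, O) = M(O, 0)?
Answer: -16505/393 ≈ -41.997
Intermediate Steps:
b(Q, O) = 0
m(1/(-393)) - b(-471, 498) = (-42 - 1/(-393)) - 1*0 = (-42 - 1*(-1/393)) + 0 = (-42 + 1/393) + 0 = -16505/393 + 0 = -16505/393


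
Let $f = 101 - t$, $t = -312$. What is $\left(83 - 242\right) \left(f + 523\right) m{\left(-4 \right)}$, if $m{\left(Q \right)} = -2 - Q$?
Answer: $-297648$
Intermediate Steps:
$f = 413$ ($f = 101 - -312 = 101 + 312 = 413$)
$\left(83 - 242\right) \left(f + 523\right) m{\left(-4 \right)} = \left(83 - 242\right) \left(413 + 523\right) \left(-2 - -4\right) = \left(-159\right) 936 \left(-2 + 4\right) = \left(-148824\right) 2 = -297648$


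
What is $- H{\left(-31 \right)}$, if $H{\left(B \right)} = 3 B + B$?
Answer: $124$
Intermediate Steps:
$H{\left(B \right)} = 4 B$
$- H{\left(-31 \right)} = - 4 \left(-31\right) = \left(-1\right) \left(-124\right) = 124$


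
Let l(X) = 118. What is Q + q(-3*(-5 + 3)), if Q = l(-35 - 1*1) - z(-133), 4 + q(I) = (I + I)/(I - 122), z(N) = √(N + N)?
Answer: 3303/29 - I*√266 ≈ 113.9 - 16.31*I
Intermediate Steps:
z(N) = √2*√N (z(N) = √(2*N) = √2*√N)
q(I) = -4 + 2*I/(-122 + I) (q(I) = -4 + (I + I)/(I - 122) = -4 + (2*I)/(-122 + I) = -4 + 2*I/(-122 + I))
Q = 118 - I*√266 (Q = 118 - √2*√(-133) = 118 - √2*I*√133 = 118 - I*√266 ≈ 118.0 - 16.31*I)
Q + q(-3*(-5 + 3)) = (118 - I*√266) + 2*(244 - (-3)*(-5 + 3))/(-122 - 3*(-5 + 3)) = (118 - I*√266) + 2*(244 - (-3)*(-2))/(-122 - 3*(-2)) = (118 - I*√266) + 2*(244 - 1*6)/(-122 + 6) = (118 - I*√266) + 2*(244 - 6)/(-116) = (118 - I*√266) + 2*(-1/116)*238 = (118 - I*√266) - 119/29 = 3303/29 - I*√266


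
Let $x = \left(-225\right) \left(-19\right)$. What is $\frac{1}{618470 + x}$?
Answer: $\frac{1}{622745} \approx 1.6058 \cdot 10^{-6}$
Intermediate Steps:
$x = 4275$
$\frac{1}{618470 + x} = \frac{1}{618470 + 4275} = \frac{1}{622745}$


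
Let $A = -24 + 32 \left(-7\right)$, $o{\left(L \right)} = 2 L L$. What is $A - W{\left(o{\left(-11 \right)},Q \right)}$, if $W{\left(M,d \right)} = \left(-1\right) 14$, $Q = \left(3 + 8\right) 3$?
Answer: $-234$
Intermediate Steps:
$o{\left(L \right)} = 2 L^{2}$
$Q = 33$ ($Q = 11 \cdot 3 = 33$)
$W{\left(M,d \right)} = -14$
$A = -248$ ($A = -24 - 224 = -248$)
$A - W{\left(o{\left(-11 \right)},Q \right)} = -248 - -14 = -248 + 14 = -234$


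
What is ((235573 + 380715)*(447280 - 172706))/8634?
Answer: 84608330656/4317 ≈ 1.9599e+7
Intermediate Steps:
((235573 + 380715)*(447280 - 172706))/8634 = (616288*274574)*(1/8634) = 169216661312*(1/8634) = 84608330656/4317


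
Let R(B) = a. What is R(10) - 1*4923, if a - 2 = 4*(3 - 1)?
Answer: -4913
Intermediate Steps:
a = 10 (a = 2 + 4*(3 - 1) = 2 + 4*2 = 2 + 8 = 10)
R(B) = 10
R(10) - 1*4923 = 10 - 1*4923 = 10 - 4923 = -4913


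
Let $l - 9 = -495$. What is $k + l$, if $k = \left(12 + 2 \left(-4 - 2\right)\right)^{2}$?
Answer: $-486$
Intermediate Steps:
$k = 0$ ($k = \left(12 + 2 \left(-6\right)\right)^{2} = \left(12 - 12\right)^{2} = 0^{2} = 0$)
$l = -486$ ($l = 9 - 495 = -486$)
$k + l = 0 - 486 = -486$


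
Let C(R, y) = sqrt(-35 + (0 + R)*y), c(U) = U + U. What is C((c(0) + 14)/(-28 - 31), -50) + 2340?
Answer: 2340 + I*sqrt(80535)/59 ≈ 2340.0 + 4.8099*I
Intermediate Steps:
c(U) = 2*U
C(R, y) = sqrt(-35 + R*y)
C((c(0) + 14)/(-28 - 31), -50) + 2340 = sqrt(-35 + ((2*0 + 14)/(-28 - 31))*(-50)) + 2340 = sqrt(-35 + ((0 + 14)/(-59))*(-50)) + 2340 = sqrt(-35 + (14*(-1/59))*(-50)) + 2340 = sqrt(-35 - 14/59*(-50)) + 2340 = sqrt(-35 + 700/59) + 2340 = sqrt(-1365/59) + 2340 = I*sqrt(80535)/59 + 2340 = 2340 + I*sqrt(80535)/59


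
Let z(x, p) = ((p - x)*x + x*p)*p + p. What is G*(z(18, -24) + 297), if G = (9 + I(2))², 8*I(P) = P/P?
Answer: 153395265/64 ≈ 2.3968e+6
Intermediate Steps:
I(P) = ⅛ (I(P) = (P/P)/8 = (⅛)*1 = ⅛)
G = 5329/64 (G = (9 + ⅛)² = (73/8)² = 5329/64 ≈ 83.266)
z(x, p) = p + p*(p*x + x*(p - x)) (z(x, p) = (x*(p - x) + p*x)*p + p = (p*x + x*(p - x))*p + p = p*(p*x + x*(p - x)) + p = p + p*(p*x + x*(p - x)))
G*(z(18, -24) + 297) = 5329*(-24*(1 - 1*18² + 2*(-24)*18) + 297)/64 = 5329*(-24*(1 - 1*324 - 864) + 297)/64 = 5329*(-24*(1 - 324 - 864) + 297)/64 = 5329*(-24*(-1187) + 297)/64 = 5329*(28488 + 297)/64 = (5329/64)*28785 = 153395265/64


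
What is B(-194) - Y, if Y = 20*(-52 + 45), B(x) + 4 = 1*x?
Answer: -58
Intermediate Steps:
B(x) = -4 + x (B(x) = -4 + 1*x = -4 + x)
Y = -140 (Y = 20*(-7) = -140)
B(-194) - Y = (-4 - 194) - 1*(-140) = -198 + 140 = -58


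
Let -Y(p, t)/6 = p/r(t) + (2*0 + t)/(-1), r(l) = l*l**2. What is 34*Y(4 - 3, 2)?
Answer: 765/2 ≈ 382.50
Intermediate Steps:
r(l) = l**3
Y(p, t) = 6*t - 6*p/t**3 (Y(p, t) = -6*(p/(t**3) + (2*0 + t)/(-1)) = -6*(p/t**3 + (0 + t)*(-1)) = -6*(p/t**3 + t*(-1)) = -6*(p/t**3 - t) = -6*(-t + p/t**3) = 6*t - 6*p/t**3)
34*Y(4 - 3, 2) = 34*(6*2 - 6*(4 - 3)/2**3) = 34*(12 - 6*1*1/8) = 34*(12 - 3/4) = 34*(45/4) = 765/2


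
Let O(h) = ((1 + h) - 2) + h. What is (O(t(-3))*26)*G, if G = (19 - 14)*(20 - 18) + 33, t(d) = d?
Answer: -7826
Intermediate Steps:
O(h) = -1 + 2*h (O(h) = (-1 + h) + h = -1 + 2*h)
G = 43 (G = 5*2 + 33 = 10 + 33 = 43)
(O(t(-3))*26)*G = ((-1 + 2*(-3))*26)*43 = ((-1 - 6)*26)*43 = -7*26*43 = -182*43 = -7826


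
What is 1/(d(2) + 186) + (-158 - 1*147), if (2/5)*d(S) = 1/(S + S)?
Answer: -455357/1493 ≈ -304.99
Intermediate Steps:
d(S) = 5/(4*S) (d(S) = 5/(2*(S + S)) = 5/(2*((2*S))) = 5*(1/(2*S))/2 = 5/(4*S))
1/(d(2) + 186) + (-158 - 1*147) = 1/((5/4)/2 + 186) + (-158 - 1*147) = 1/((5/4)*(½) + 186) + (-158 - 147) = 1/(5/8 + 186) - 305 = 1/(1493/8) - 305 = 8/1493 - 305 = -455357/1493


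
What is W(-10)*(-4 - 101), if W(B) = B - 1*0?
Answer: 1050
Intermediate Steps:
W(B) = B (W(B) = B + 0 = B)
W(-10)*(-4 - 101) = -10*(-4 - 101) = -10*(-105) = 1050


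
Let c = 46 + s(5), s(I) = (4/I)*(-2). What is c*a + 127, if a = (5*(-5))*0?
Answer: 127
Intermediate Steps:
s(I) = -8/I
c = 222/5 (c = 46 - 8/5 = 222/5 ≈ 44.400)
a = 0 (a = -25*0 = 0)
c*a + 127 = (222/5)*0 + 127 = 0 + 127 = 127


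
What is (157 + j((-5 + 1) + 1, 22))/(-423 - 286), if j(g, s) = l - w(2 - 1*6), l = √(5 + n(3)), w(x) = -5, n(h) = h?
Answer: -162/709 - 2*√2/709 ≈ -0.23248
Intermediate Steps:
l = 2*√2 (l = √(5 + 3) = √8 = 2*√2 ≈ 2.8284)
j(g, s) = 5 + 2*√2 (j(g, s) = 2*√2 - 1*(-5) = 2*√2 + 5 = 5 + 2*√2)
(157 + j((-5 + 1) + 1, 22))/(-423 - 286) = (157 + (5 + 2*√2))/(-423 - 286) = (162 + 2*√2)/(-709) = (162 + 2*√2)*(-1/709) = -162/709 - 2*√2/709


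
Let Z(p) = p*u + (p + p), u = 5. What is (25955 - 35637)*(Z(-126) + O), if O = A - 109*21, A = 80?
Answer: 29927062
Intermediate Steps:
O = -2209 (O = 80 - 109*21 = 80 - 2289 = -2209)
Z(p) = 7*p (Z(p) = p*5 + (p + p) = 5*p + 2*p = 7*p)
(25955 - 35637)*(Z(-126) + O) = (25955 - 35637)*(7*(-126) - 2209) = -9682*(-882 - 2209) = -9682*(-3091) = 29927062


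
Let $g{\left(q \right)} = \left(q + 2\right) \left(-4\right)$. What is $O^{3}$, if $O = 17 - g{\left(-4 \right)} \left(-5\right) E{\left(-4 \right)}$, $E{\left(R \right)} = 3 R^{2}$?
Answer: $7267563953$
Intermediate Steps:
$g{\left(q \right)} = -8 - 4 q$ ($g{\left(q \right)} = \left(2 + q\right) \left(-4\right) = -8 - 4 q$)
$O = 1937$ ($O = 17 - \left(-8 - -16\right) \left(-5\right) 3 \left(-4\right)^{2} = 17 - \left(-8 + 16\right) \left(-5\right) 3 \cdot 16 = 17 - 8 \left(-5\right) 48 = 17 - \left(-40\right) 48 = 17 - -1920 = 17 + 1920 = 1937$)
$O^{3} = 1937^{3} = 7267563953$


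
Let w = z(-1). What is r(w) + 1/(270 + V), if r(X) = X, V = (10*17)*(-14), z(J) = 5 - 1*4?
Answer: 2109/2110 ≈ 0.99953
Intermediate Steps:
z(J) = 1 (z(J) = 5 - 4 = 1)
w = 1
V = -2380 (V = 170*(-14) = -2380)
r(w) + 1/(270 + V) = 1 + 1/(270 - 2380) = 1 + 1/(-2110) = 1 - 1/2110 = 2109/2110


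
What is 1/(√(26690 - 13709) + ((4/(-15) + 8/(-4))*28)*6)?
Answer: -9520/3300691 - 25*√12981/3300691 ≈ -0.0037472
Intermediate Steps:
1/(√(26690 - 13709) + ((4/(-15) + 8/(-4))*28)*6) = 1/(√12981 + ((4*(-1/15) + 8*(-¼))*28)*6) = 1/(√12981 + ((-4/15 - 2)*28)*6) = 1/(√12981 - 34/15*28*6) = 1/(√12981 - 952/15*6) = 1/(√12981 - 1904/5) = 1/(-1904/5 + √12981)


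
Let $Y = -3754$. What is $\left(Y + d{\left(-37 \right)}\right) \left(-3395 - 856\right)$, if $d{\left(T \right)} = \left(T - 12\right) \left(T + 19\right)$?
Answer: $12208872$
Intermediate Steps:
$d{\left(T \right)} = \left(-12 + T\right) \left(19 + T\right)$
$\left(Y + d{\left(-37 \right)}\right) \left(-3395 - 856\right) = \left(-3754 + \left(-228 + \left(-37\right)^{2} + 7 \left(-37\right)\right)\right) \left(-3395 - 856\right) = \left(-3754 - -882\right) \left(-4251\right) = \left(-3754 + 882\right) \left(-4251\right) = \left(-2872\right) \left(-4251\right) = 12208872$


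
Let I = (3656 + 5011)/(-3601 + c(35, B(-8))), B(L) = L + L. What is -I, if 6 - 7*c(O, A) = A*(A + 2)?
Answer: 6741/2825 ≈ 2.3862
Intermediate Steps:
B(L) = 2*L
c(O, A) = 6/7 - A*(2 + A)/7 (c(O, A) = 6/7 - A*(A + 2)/7 = 6/7 - A*(2 + A)/7)
I = -6741/2825 (I = (3656 + 5011)/(-3601 + (6/7 - 4*(-8)/7 - (2*(-8))²/7)) = 8667/(-3601 + (6/7 - 2/7*(-16) - ⅐*(-16)²)) = 8667/(-3601 + (6/7 + 32/7 - ⅐*256)) = 8667/(-3601 + (6/7 + 32/7 - 256/7)) = 8667/(-3601 - 218/7) = 8667/(-25425/7) = 8667*(-7/25425) = -6741/2825 ≈ -2.3862)
-I = -1*(-6741/2825) = 6741/2825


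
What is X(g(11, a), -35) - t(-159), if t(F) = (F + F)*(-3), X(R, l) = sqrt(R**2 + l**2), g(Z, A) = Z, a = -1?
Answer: -954 + sqrt(1346) ≈ -917.31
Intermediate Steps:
t(F) = -6*F (t(F) = (2*F)*(-3) = -6*F)
X(g(11, a), -35) - t(-159) = sqrt(11**2 + (-35)**2) - (-6)*(-159) = sqrt(121 + 1225) - 1*954 = sqrt(1346) - 954 = -954 + sqrt(1346)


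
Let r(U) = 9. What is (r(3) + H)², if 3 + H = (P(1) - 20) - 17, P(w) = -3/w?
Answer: 1156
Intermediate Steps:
H = -43 (H = -3 + ((-3/1 - 20) - 17) = -3 + ((-3*1 - 20) - 17) = -3 + ((-3 - 20) - 17) = -3 + (-23 - 17) = -3 - 40 = -43)
(r(3) + H)² = (9 - 43)² = (-34)² = 1156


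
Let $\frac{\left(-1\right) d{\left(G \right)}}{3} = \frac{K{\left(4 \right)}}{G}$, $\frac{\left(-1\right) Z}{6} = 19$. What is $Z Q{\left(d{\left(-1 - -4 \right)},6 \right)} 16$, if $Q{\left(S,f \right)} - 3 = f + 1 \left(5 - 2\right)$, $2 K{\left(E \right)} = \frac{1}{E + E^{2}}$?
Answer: $-21888$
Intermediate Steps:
$Z = -114$ ($Z = \left(-6\right) 19 = -114$)
$K{\left(E \right)} = \frac{1}{2 \left(E + E^{2}\right)}$
$d{\left(G \right)} = - \frac{3}{40 G}$ ($d{\left(G \right)} = - 3 \frac{\frac{1}{2} \cdot \frac{1}{4} \frac{1}{1 + 4}}{G} = - 3 \frac{\frac{1}{2} \cdot \frac{1}{4} \cdot \frac{1}{5}}{G} = - 3 \frac{1}{40 G} = - \frac{3}{40 G}$)
$Q{\left(S,f \right)} = 6 + f$ ($Q{\left(S,f \right)} = 3 + \left(f + 1 \left(5 - 2\right)\right) = 3 + \left(f + 1 \cdot 3\right) = 3 + \left(f + 3\right) = 3 + \left(3 + f\right) = 6 + f$)
$Z Q{\left(d{\left(-1 - -4 \right)},6 \right)} 16 = - 114 \left(6 + 6\right) 16 = \left(-114\right) 12 \cdot 16 = \left(-1368\right) 16 = -21888$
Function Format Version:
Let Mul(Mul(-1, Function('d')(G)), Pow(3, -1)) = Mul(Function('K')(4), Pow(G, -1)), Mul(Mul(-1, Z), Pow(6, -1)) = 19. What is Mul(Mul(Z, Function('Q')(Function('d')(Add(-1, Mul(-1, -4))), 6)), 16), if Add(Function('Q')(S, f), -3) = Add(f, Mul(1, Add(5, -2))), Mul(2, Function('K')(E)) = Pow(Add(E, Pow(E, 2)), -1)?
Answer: -21888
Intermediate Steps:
Z = -114 (Z = Mul(-6, 19) = -114)
Function('K')(E) = Mul(Rational(1, 2), Pow(Add(E, Pow(E, 2)), -1))
Function('d')(G) = Mul(Rational(-3, 40), Pow(G, -1)) (Function('d')(G) = Mul(-3, Mul(Mul(Rational(1, 2), Pow(4, -1), Pow(Add(1, 4), -1)), Pow(G, -1))) = Mul(-3, Mul(Mul(Rational(1, 2), Rational(1, 4), Pow(5, -1)), Pow(G, -1))) = Mul(-3, Mul(Mul(Rational(1, 2), Rational(1, 4), Rational(1, 5)), Pow(G, -1))) = Mul(-3, Mul(Rational(1, 40), Pow(G, -1))) = Mul(Rational(-3, 40), Pow(G, -1)))
Function('Q')(S, f) = Add(6, f) (Function('Q')(S, f) = Add(3, Add(f, Mul(1, Add(5, -2)))) = Add(3, Add(f, Mul(1, 3))) = Add(3, Add(f, 3)) = Add(3, Add(3, f)) = Add(6, f))
Mul(Mul(Z, Function('Q')(Function('d')(Add(-1, Mul(-1, -4))), 6)), 16) = Mul(Mul(-114, Add(6, 6)), 16) = Mul(Mul(-114, 12), 16) = Mul(-1368, 16) = -21888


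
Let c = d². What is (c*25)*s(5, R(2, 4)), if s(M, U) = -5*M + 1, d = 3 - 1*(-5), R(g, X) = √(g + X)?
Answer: -38400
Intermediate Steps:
R(g, X) = √(X + g)
d = 8 (d = 3 + 5 = 8)
s(M, U) = 1 - 5*M
c = 64 (c = 8² = 64)
(c*25)*s(5, R(2, 4)) = (64*25)*(1 - 5*5) = 1600*(1 - 25) = 1600*(-24) = -38400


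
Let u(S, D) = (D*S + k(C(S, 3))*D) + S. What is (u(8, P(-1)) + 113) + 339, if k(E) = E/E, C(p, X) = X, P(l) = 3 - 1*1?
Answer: 478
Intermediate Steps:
P(l) = 2 (P(l) = 3 - 1 = 2)
k(E) = 1
u(S, D) = D + S + D*S (u(S, D) = (D*S + 1*D) + S = (D*S + D) + S = (D + D*S) + S = D + S + D*S)
(u(8, P(-1)) + 113) + 339 = ((2 + 8 + 2*8) + 113) + 339 = ((2 + 8 + 16) + 113) + 339 = (26 + 113) + 339 = 139 + 339 = 478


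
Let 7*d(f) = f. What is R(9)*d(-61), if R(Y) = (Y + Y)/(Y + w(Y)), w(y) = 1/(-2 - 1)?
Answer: -1647/91 ≈ -18.099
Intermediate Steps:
w(y) = -1/3 (w(y) = 1/(-3) = -1/3)
R(Y) = 2*Y/(-1/3 + Y) (R(Y) = (Y + Y)/(Y - 1/3) = (2*Y)/(-1/3 + Y) = 2*Y/(-1/3 + Y))
d(f) = f/7
R(9)*d(-61) = (6*9/(-1 + 3*9))*((1/7)*(-61)) = (6*9/(-1 + 27))*(-61/7) = (6*9/26)*(-61/7) = (6*9*(1/26))*(-61/7) = (27/13)*(-61/7) = -1647/91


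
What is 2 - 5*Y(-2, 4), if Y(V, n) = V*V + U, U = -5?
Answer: 7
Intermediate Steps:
Y(V, n) = -5 + V² (Y(V, n) = V*V - 5 = V² - 5 = -5 + V²)
2 - 5*Y(-2, 4) = 2 - 5*(-5 + (-2)²) = 2 - 5*(-5 + 4) = 2 - 5*(-1) = 2 + 5 = 7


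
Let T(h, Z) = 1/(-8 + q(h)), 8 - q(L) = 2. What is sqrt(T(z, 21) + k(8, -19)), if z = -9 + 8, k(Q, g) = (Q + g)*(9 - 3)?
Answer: I*sqrt(266)/2 ≈ 8.1548*I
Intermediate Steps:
q(L) = 6 (q(L) = 8 - 1*2 = 8 - 2 = 6)
k(Q, g) = 6*Q + 6*g (k(Q, g) = (Q + g)*6 = 6*Q + 6*g)
z = -1
T(h, Z) = -1/2 (T(h, Z) = 1/(-8 + 6) = 1/(-2) = -1/2)
sqrt(T(z, 21) + k(8, -19)) = sqrt(-1/2 + (6*8 + 6*(-19))) = sqrt(-1/2 + (48 - 114)) = sqrt(-1/2 - 66) = sqrt(-133/2) = I*sqrt(266)/2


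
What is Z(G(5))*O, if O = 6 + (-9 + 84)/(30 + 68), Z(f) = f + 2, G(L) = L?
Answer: 663/14 ≈ 47.357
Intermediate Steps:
Z(f) = 2 + f
O = 663/98 (O = 6 + 75/98 = 663/98 ≈ 6.7653)
Z(G(5))*O = (2 + 5)*(663/98) = 7*(663/98) = 663/14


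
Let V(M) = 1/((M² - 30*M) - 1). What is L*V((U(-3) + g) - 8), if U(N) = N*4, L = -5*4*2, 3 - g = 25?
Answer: -40/3023 ≈ -0.013232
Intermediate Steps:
g = -22 (g = 3 - 1*25 = 3 - 25 = -22)
L = -40 (L = -20*2 = -40)
U(N) = 4*N
V(M) = 1/(-1 + M² - 30*M)
L*V((U(-3) + g) - 8) = -40/(-1 + ((4*(-3) - 22) - 8)² - 30*((4*(-3) - 22) - 8)) = -40/(-1 + ((-12 - 22) - 8)² - 30*((-12 - 22) - 8)) = -40/(-1 + (-34 - 8)² - 30*(-34 - 8)) = -40/(-1 + (-42)² - 30*(-42)) = -40/(-1 + 1764 + 1260) = -40/3023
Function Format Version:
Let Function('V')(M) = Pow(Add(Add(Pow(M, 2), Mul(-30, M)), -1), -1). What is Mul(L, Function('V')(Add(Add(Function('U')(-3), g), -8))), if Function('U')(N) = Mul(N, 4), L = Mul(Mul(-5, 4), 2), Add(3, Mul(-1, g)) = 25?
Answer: Rational(-40, 3023) ≈ -0.013232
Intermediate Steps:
g = -22 (g = Add(3, Mul(-1, 25)) = Add(3, -25) = -22)
L = -40 (L = Mul(-20, 2) = -40)
Function('U')(N) = Mul(4, N)
Function('V')(M) = Pow(Add(-1, Pow(M, 2), Mul(-30, M)), -1)
Mul(L, Function('V')(Add(Add(Function('U')(-3), g), -8))) = Mul(-40, Pow(Add(-1, Pow(Add(Add(Mul(4, -3), -22), -8), 2), Mul(-30, Add(Add(Mul(4, -3), -22), -8))), -1)) = Mul(-40, Pow(Add(-1, Pow(Add(Add(-12, -22), -8), 2), Mul(-30, Add(Add(-12, -22), -8))), -1)) = Mul(-40, Pow(Add(-1, Pow(Add(-34, -8), 2), Mul(-30, Add(-34, -8))), -1)) = Mul(-40, Pow(Add(-1, Pow(-42, 2), Mul(-30, -42)), -1)) = Mul(-40, Pow(Add(-1, 1764, 1260), -1)) = Mul(-40, Pow(3023, -1)) = Mul(-40, Rational(1, 3023)) = Rational(-40, 3023)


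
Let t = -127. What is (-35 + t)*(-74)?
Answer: 11988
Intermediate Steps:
(-35 + t)*(-74) = (-35 - 127)*(-74) = -162*(-74) = 11988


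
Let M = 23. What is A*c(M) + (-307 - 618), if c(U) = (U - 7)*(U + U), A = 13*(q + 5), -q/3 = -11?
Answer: 362659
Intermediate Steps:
q = 33 (q = -3*(-11) = 33)
A = 494 (A = 13*(33 + 5) = 13*38 = 494)
c(U) = 2*U*(-7 + U) (c(U) = (-7 + U)*(2*U) = 2*U*(-7 + U))
A*c(M) + (-307 - 618) = 494*(2*23*(-7 + 23)) + (-307 - 618) = 494*(2*23*16) - 925 = 494*736 - 925 = 363584 - 925 = 362659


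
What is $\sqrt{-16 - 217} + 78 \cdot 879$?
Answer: $68562 + i \sqrt{233} \approx 68562.0 + 15.264 i$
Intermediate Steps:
$\sqrt{-16 - 217} + 78 \cdot 879 = \sqrt{-233} + 68562 = i \sqrt{233} + 68562 = 68562 + i \sqrt{233}$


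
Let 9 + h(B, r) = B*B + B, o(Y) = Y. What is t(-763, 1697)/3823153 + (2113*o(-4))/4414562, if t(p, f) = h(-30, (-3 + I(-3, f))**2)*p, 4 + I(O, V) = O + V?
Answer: -1466214446561/8438772976993 ≈ -0.17375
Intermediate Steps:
I(O, V) = -4 + O + V (I(O, V) = -4 + (O + V) = -4 + O + V)
h(B, r) = -9 + B + B**2 (h(B, r) = -9 + (B*B + B) = -9 + (B**2 + B) = -9 + (B + B**2) = -9 + B + B**2)
t(p, f) = 861*p (t(p, f) = (-9 - 30 + (-30)**2)*p = (-9 - 30 + 900)*p = 861*p)
t(-763, 1697)/3823153 + (2113*o(-4))/4414562 = (861*(-763))/3823153 + (2113*(-4))/4414562 = -656943*1/3823153 - 8452*1/4414562 = -656943/3823153 - 4226/2207281 = -1466214446561/8438772976993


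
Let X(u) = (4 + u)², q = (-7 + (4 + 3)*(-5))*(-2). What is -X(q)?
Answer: -7744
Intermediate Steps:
q = 84 (q = (-7 + 7*(-5))*(-2) = (-7 - 35)*(-2) = -42*(-2) = 84)
-X(q) = -(4 + 84)² = -1*88² = -1*7744 = -7744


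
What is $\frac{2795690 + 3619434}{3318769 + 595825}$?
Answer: $\frac{3207562}{1957297} \approx 1.6388$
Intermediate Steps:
$\frac{2795690 + 3619434}{3318769 + 595825} = \frac{6415124}{3914594} = 6415124 \cdot \frac{1}{3914594} = \frac{3207562}{1957297}$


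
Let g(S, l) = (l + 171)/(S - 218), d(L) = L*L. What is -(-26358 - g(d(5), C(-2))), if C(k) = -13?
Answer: 5086936/193 ≈ 26357.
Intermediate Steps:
d(L) = L**2
g(S, l) = (171 + l)/(-218 + S)
-(-26358 - g(d(5), C(-2))) = -(-26358 - (171 - 13)/(-218 + 5**2)) = -(-26358 - 158/(-218 + 25)) = -(-26358 - 158/(-193)) = -(-26358 - (-1)*158/193) = -(-26358 - 1*(-158/193)) = -(-26358 + 158/193) = -1*(-5086936/193) = 5086936/193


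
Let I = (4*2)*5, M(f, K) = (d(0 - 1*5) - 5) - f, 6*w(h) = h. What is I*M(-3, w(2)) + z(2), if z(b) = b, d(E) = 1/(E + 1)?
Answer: -88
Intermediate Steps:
d(E) = 1/(1 + E)
w(h) = h/6
M(f, K) = -21/4 - f (M(f, K) = (1/(1 + (0 - 1*5)) - 5) - f = (1/(1 + (0 - 5)) - 5) - f = (1/(1 - 5) - 5) - f = (1/(-4) - 5) - f = (-¼ - 5) - f = -21/4 - f)
I = 40 (I = 8*5 = 40)
I*M(-3, w(2)) + z(2) = 40*(-21/4 - 1*(-3)) + 2 = 40*(-21/4 + 3) + 2 = 40*(-9/4) + 2 = -90 + 2 = -88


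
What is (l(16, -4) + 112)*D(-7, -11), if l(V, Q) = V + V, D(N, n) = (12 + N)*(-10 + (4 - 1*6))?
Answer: -8640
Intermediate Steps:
D(N, n) = -144 - 12*N (D(N, n) = (12 + N)*(-10 + (4 - 6)) = (12 + N)*(-10 - 2) = (12 + N)*(-12) = -144 - 12*N)
l(V, Q) = 2*V
(l(16, -4) + 112)*D(-7, -11) = (2*16 + 112)*(-144 - 12*(-7)) = (32 + 112)*(-144 + 84) = 144*(-60) = -8640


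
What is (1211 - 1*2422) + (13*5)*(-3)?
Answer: -1406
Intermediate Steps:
(1211 - 1*2422) + (13*5)*(-3) = (1211 - 2422) + 65*(-3) = -1211 - 195 = -1406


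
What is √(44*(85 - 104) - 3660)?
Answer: 4*I*√281 ≈ 67.052*I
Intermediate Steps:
√(44*(85 - 104) - 3660) = √(44*(-19) - 3660) = √(-836 - 3660) = √(-4496) = 4*I*√281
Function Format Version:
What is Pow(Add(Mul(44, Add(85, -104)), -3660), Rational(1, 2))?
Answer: Mul(4, I, Pow(281, Rational(1, 2))) ≈ Mul(67.052, I)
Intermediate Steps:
Pow(Add(Mul(44, Add(85, -104)), -3660), Rational(1, 2)) = Pow(Add(Mul(44, -19), -3660), Rational(1, 2)) = Pow(Add(-836, -3660), Rational(1, 2)) = Pow(-4496, Rational(1, 2)) = Mul(4, I, Pow(281, Rational(1, 2)))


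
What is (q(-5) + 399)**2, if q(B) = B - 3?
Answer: 152881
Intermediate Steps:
q(B) = -3 + B
(q(-5) + 399)**2 = ((-3 - 5) + 399)**2 = (-8 + 399)**2 = 391**2 = 152881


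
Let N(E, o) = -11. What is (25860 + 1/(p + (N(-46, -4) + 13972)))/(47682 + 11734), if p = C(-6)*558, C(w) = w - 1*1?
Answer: 37146043/85346840 ≈ 0.43524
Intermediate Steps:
C(w) = -1 + w (C(w) = w - 1 = -1 + w)
p = -3906 (p = (-1 - 6)*558 = -7*558 = -3906)
(25860 + 1/(p + (N(-46, -4) + 13972)))/(47682 + 11734) = (25860 + 1/(-3906 + (-11 + 13972)))/(47682 + 11734) = (25860 + 1/(-3906 + 13961))/59416 = (25860 + 1/10055)*(1/59416) = (260022301/10055)*(1/59416) = 37146043/85346840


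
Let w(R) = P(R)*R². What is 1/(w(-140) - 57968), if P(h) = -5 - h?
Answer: 1/2588032 ≈ 3.8639e-7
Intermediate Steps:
w(R) = R²*(-5 - R) (w(R) = (-5 - R)*R² = R²*(-5 - R))
1/(w(-140) - 57968) = 1/((-140)²*(-5 - 1*(-140)) - 57968) = 1/(19600*(-5 + 140) - 57968) = 1/(19600*135 - 57968) = 1/(2646000 - 57968) = 1/2588032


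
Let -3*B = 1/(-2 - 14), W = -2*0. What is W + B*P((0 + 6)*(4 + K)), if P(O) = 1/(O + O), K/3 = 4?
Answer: 1/9216 ≈ 0.00010851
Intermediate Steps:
K = 12 (K = 3*4 = 12)
P(O) = 1/(2*O)
W = 0
B = 1/48 (B = -1/(3*(-2 - 14)) = -1/3/(-16) = -1/3*(-1/16) = 1/48 ≈ 0.020833)
W + B*P((0 + 6)*(4 + K)) = 0 + (1/(2*(((0 + 6)*(4 + 12)))))/48 = 0 + (1/(2*((6*16))))/48 = 0 + ((1/2)/96)/48 = 0 + ((1/2)*(1/96))/48 = 0 + (1/48)*(1/192) = 0 + 1/9216 = 1/9216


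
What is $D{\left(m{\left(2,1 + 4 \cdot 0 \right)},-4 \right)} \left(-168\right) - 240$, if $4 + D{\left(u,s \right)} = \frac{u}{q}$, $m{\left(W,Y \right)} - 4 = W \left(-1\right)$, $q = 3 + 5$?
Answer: $390$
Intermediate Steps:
$q = 8$
$m{\left(W,Y \right)} = 4 - W$ ($m{\left(W,Y \right)} = 4 + W \left(-1\right) = 4 - W$)
$D{\left(u,s \right)} = -4 + \frac{u}{8}$
$D{\left(m{\left(2,1 + 4 \cdot 0 \right)},-4 \right)} \left(-168\right) - 240 = \left(-4 + \frac{4 - 2}{8}\right) \left(-168\right) - 240 = \left(-4 + \frac{1}{8} \cdot 2\right) \left(-168\right) - 240 = \left(-4 + \frac{1}{4}\right) \left(-168\right) - 240 = \left(- \frac{15}{4}\right) \left(-168\right) - 240 = 630 - 240 = 390$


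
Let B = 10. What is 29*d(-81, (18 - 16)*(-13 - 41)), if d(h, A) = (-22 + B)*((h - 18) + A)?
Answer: 72036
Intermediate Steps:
d(h, A) = 216 - 12*A - 12*h (d(h, A) = (-22 + 10)*((h - 18) + A) = -12*((-18 + h) + A) = -12*(-18 + A + h) = 216 - 12*A - 12*h)
29*d(-81, (18 - 16)*(-13 - 41)) = 29*(216 - 12*(18 - 16)*(-13 - 41) - 12*(-81)) = 29*(216 - 24*(-54) + 972) = 29*(216 - 12*(-108) + 972) = 29*(216 + 1296 + 972) = 29*2484 = 72036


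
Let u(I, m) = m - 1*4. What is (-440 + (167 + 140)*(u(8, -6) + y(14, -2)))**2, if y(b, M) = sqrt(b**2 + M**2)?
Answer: 31169900 - 21551400*sqrt(2) ≈ 6.9162e+5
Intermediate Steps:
u(I, m) = -4 + m (u(I, m) = m - 4 = -4 + m)
y(b, M) = sqrt(M**2 + b**2)
(-440 + (167 + 140)*(u(8, -6) + y(14, -2)))**2 = (-440 + (167 + 140)*((-4 - 6) + sqrt((-2)**2 + 14**2)))**2 = (-440 + 307*(-10 + sqrt(4 + 196)))**2 = (-440 + 307*(-10 + sqrt(200)))**2 = (-440 + 307*(-10 + 10*sqrt(2)))**2 = (-440 + (-3070 + 3070*sqrt(2)))**2 = (-3510 + 3070*sqrt(2))**2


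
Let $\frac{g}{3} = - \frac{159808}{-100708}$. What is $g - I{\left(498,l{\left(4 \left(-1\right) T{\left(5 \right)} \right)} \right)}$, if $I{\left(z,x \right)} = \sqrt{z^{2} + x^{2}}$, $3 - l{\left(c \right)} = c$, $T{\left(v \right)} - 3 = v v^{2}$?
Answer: $\frac{119856}{25177} - \sqrt{513229} \approx -711.64$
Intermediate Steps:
$T{\left(v \right)} = 3 + v^{3}$ ($T{\left(v \right)} = 3 + v v^{2} = 3 + v^{3}$)
$l{\left(c \right)} = 3 - c$
$g = \frac{119856}{25177}$ ($g = 3 \left(- \frac{159808}{-100708}\right) = 3 \left(\left(-159808\right) \left(- \frac{1}{100708}\right)\right) = 3 \cdot \frac{39952}{25177} = \frac{119856}{25177} \approx 4.7605$)
$I{\left(z,x \right)} = \sqrt{x^{2} + z^{2}}$
$g - I{\left(498,l{\left(4 \left(-1\right) T{\left(5 \right)} \right)} \right)} = \frac{119856}{25177} - \sqrt{\left(3 - 4 \left(-1\right) \left(3 + 5^{3}\right)\right)^{2} + 498^{2}} = \frac{119856}{25177} - \sqrt{\left(3 - - 4 \left(3 + 125\right)\right)^{2} + 248004} = \frac{119856}{25177} - \sqrt{\left(3 - \left(-4\right) 128\right)^{2} + 248004} = \frac{119856}{25177} - \sqrt{\left(3 - -512\right)^{2} + 248004} = \frac{119856}{25177} - \sqrt{\left(3 + 512\right)^{2} + 248004} = \frac{119856}{25177} - \sqrt{515^{2} + 248004} = \frac{119856}{25177} - \sqrt{265225 + 248004} = \frac{119856}{25177} - \sqrt{513229}$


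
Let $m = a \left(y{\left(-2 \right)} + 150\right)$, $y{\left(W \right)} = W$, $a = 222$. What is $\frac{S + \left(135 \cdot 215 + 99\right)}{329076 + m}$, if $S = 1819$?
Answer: $\frac{30943}{361932} \approx 0.085494$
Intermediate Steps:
$m = 32856$ ($m = 222 \left(-2 + 150\right) = 222 \cdot 148 = 32856$)
$\frac{S + \left(135 \cdot 215 + 99\right)}{329076 + m} = \frac{1819 + \left(135 \cdot 215 + 99\right)}{329076 + 32856} = \frac{1819 + \left(29025 + 99\right)}{361932} = \left(1819 + 29124\right) \frac{1}{361932} = 30943 \cdot \frac{1}{361932} = \frac{30943}{361932}$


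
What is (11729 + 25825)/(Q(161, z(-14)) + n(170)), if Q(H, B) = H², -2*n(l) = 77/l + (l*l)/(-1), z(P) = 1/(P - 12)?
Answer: 12768360/13726063 ≈ 0.93023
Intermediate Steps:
z(P) = 1/(-12 + P)
n(l) = l²/2 - 77/(2*l) (n(l) = -(77/l + (l*l)/(-1))/2 = -(77/l + l²*(-1))/2 = -(77/l - l²)/2 = -(-l² + 77/l)/2 = l²/2 - 77/(2*l))
(11729 + 25825)/(Q(161, z(-14)) + n(170)) = (11729 + 25825)/(161² + (½)*(-77 + 170³)/170) = 37554/(25921 + (½)*(1/170)*(-77 + 4913000)) = 37554/(25921 + (½)*(1/170)*4912923) = 37554/(25921 + 4912923/340) = 37554/(13726063/340) = 37554*(340/13726063) = 12768360/13726063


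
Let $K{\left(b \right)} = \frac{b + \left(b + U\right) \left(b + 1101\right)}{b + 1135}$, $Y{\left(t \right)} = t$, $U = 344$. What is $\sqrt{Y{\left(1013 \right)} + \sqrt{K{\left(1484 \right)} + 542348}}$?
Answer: $\frac{\sqrt{85781853 + 194 \sqrt{103678664079}}}{291} \approx 41.841$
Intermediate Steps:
$K{\left(b \right)} = \frac{b + \left(344 + b\right) \left(1101 + b\right)}{1135 + b}$ ($K{\left(b \right)} = \frac{b + \left(b + 344\right) \left(b + 1101\right)}{b + 1135} = \frac{b + \left(344 + b\right) \left(1101 + b\right)}{1135 + b}$)
$\sqrt{Y{\left(1013 \right)} + \sqrt{K{\left(1484 \right)} + 542348}} = \sqrt{1013 + \sqrt{\frac{378744 + 1484^{2} + 1446 \cdot 1484}{1135 + 1484} + 542348}} = \sqrt{1013 + \sqrt{\frac{378744 + 2202256 + 2145864}{2619} + 542348}} = \sqrt{1013 + \sqrt{\frac{1}{2619} \cdot 4726864 + 542348}} = \sqrt{1013 + \sqrt{\frac{4726864}{2619} + 542348}} = \sqrt{1013 + \sqrt{\frac{1425136276}{2619}}} = \sqrt{1013 + \frac{2 \sqrt{103678664079}}{873}}$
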